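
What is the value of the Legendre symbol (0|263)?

Top reduces to 0: gcd > 1, so the symbol is 0.

0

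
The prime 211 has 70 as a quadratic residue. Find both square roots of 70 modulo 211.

Since 211 ≡ 3 (mod 4), a square root of 70 is 70^((211+1)/4) = 70^53 mod 211.
Repeated squaring: 70^2≡47, 70^4≡99, 70^8≡95, 70^16≡163, 70^32≡194 (mod 211).
70^53 = 70^(32+16+4+1) ≡ 80 (mod 211).
Check: 80² = 6400 ≡ 70 (mod 211). The two roots are 80 and 131.

80, 131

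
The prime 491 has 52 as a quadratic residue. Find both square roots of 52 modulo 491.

Since 491 ≡ 3 (mod 4), a square root of 52 is 52^((491+1)/4) = 52^123 mod 491.
Repeated squaring: 52^2≡249, 52^4≡135, 52^8≡58, 52^16≡418, 52^32≡419, 52^64≡274 (mod 491).
52^123 = 52^(64+32+16+8+2+1) ≡ 225 (mod 491).
Check: 225² = 50625 ≡ 52 (mod 491). The two roots are 225 and 266.

225, 266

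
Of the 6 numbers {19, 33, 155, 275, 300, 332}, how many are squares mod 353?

(19/353) = +1 → QR.
(33/353) = -1 → non-residue.
(155/353) = +1 → QR.
(275/353) = +1 → QR.
(300/353) = -1 → non-residue.
(332/353) = +1 → QR.
Total quadratic residues among the 6: 4.

4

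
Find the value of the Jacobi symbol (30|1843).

Pull out 2: since 1843 ≡ 3 (mod 8), (2/1843) = -1.
Reciprocity: 15 ≡ 3 and 1843 ≡ 3 (mod 4), so (15/1843) = −(1843/15).
Reduce top mod 15: now compute (13/15).
Reciprocity: 13 ≡ 1 and 15 ≡ 3 (mod 4), so (13/15) = +(15/13).
Reduce top mod 13: now compute (2/13).
Pull out 2: since 13 ≡ 5 (mod 8), (2/13) = -1.
Reached (1/13) = 1. Collecting the sign flips along the way, the symbol is -1.

-1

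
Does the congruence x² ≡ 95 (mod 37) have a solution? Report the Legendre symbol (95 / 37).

1

First reduce: 95 ≡ 21 (mod 37).
Reciprocity: 21 ≡ 1 and 37 ≡ 1 (mod 4), so (21/37) = +(37/21).
Reduce top mod 21: now compute (16/21).
Pull out 2^4: since 21 ≡ 5 (mod 8), (2/21) = -1, so (2/21)^4 = +1.
Reached (1/21) = 1. Collecting the sign flips along the way, the symbol is +1.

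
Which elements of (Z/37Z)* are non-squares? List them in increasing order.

2, 5, 6, 8, 13, 14, 15, 17, 18, 19, 20, 22, 23, 24, 29, 31, 32, 35

Square k = 1,…,18 (k and 37−k give the same square):
1²=1, 2²=4, 3²=9, 4²=16, 5²=25, 6²=36, 7²≡12, 8²≡27, 9²≡7, 10²≡26, 11²≡10, 12²≡33, 13²≡21, 14²≡11, 15²≡3, 16²≡34, 17²≡30, 18²≡28 (mod 37).
The residues are {1, 3, 4, 7, 9, 10, 11, 12, 16, 21, 25, 26, 27, 28, 30, 33, 34, 36}; the non-residues are the remaining 18 nonzero classes.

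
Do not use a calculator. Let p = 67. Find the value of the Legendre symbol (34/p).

Euler's criterion: (34/67) ≡ 34^33 (mod 67).
34^2 ≡ 17 (mod 67)
34^4 ≡ 21 (mod 67)
34^8 ≡ 39 (mod 67)
34^16 ≡ 47 (mod 67)
34^32 ≡ 65 (mod 67)
34^33 = 34^(32+1) ≡ 66 (mod 67).
Result is 66 ≡ −1, so (34/67) = −1.

-1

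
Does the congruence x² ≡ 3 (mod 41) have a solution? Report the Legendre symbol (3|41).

-1

Reciprocity: 3 ≡ 3 and 41 ≡ 1 (mod 4), so (3/41) = +(41/3).
Reduce top mod 3: now compute (2/3).
Pull out 2: since 3 ≡ 3 (mod 8), (2/3) = -1.
Reached (1/3) = 1. Collecting the sign flips along the way, the symbol is -1.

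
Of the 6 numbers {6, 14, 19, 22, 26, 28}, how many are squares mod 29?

(6/29) = +1 → QR.
(14/29) = -1 → non-residue.
(19/29) = -1 → non-residue.
(22/29) = +1 → QR.
(26/29) = -1 → non-residue.
(28/29) = +1 → QR.
Total quadratic residues among the 6: 3.

3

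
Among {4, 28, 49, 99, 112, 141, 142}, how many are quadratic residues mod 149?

5

(4/149) = +1 → QR.
(28/149) = +1 → QR.
(49/149) = +1 → QR.
(99/149) = -1 → non-residue.
(112/149) = +1 → QR.
(141/149) = -1 → non-residue.
(142/149) = +1 → QR.
Total quadratic residues among the 7: 5.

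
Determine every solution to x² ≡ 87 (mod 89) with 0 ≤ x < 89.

40, 49

89 ≡ 1 (mod 4), so we find a root by search.
Trying successive values, 40² = 1600 ≡ 87 (mod 89). The other root is 89 − 40 = 49.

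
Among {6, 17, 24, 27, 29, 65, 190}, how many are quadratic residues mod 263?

5

(6/263) = +1 → QR.
(17/263) = +1 → QR.
(24/263) = +1 → QR.
(27/263) = +1 → QR.
(29/263) = -1 → non-residue.
(65/263) = -1 → non-residue.
(190/263) = +1 → QR.
Total quadratic residues among the 7: 5.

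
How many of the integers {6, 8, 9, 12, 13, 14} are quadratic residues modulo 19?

2

(6/19) = +1 → QR.
(8/19) = -1 → non-residue.
(9/19) = +1 → QR.
(12/19) = -1 → non-residue.
(13/19) = -1 → non-residue.
(14/19) = -1 → non-residue.
Total quadratic residues among the 6: 2.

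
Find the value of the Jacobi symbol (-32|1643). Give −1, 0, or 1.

1

First reduce: -32 ≡ 1611 (mod 1643).
Reciprocity: 1611 ≡ 3 and 1643 ≡ 3 (mod 4), so (1611/1643) = −(1643/1611).
Reduce top mod 1611: now compute (32/1611).
Pull out 2^5: since 1611 ≡ 3 (mod 8), (2/1611) = -1, so (2/1611)^5 = -1.
Reached (1/1611) = 1. Collecting the sign flips along the way, the symbol is +1.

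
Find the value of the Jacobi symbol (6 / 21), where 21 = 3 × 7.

0

Pull out 2: since 21 ≡ 5 (mod 8), (2/21) = -1.
Reciprocity: 3 ≡ 3 and 21 ≡ 1 (mod 4), so (3/21) = +(21/3).
Reduce top mod 3: now compute (0/3).
Top reduces to 0: gcd > 1, so the symbol is 0.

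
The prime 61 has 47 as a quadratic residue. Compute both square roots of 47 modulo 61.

13, 48

61 ≡ 1 (mod 4), so we find a root by search.
Trying successive values, 13² = 169 ≡ 47 (mod 61). The other root is 61 − 13 = 48.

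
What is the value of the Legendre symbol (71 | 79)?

Euler's criterion: (71/79) ≡ 71^39 (mod 79).
71^2 ≡ 64 (mod 79)
71^4 ≡ 67 (mod 79)
71^8 ≡ 65 (mod 79)
71^16 ≡ 38 (mod 79)
71^32 ≡ 22 (mod 79)
71^39 = 71^(32+4+2+1) ≡ 78 (mod 79).
Result is 78 ≡ −1, so (71/79) = −1.

-1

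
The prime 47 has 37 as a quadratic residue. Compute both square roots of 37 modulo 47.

Since 47 ≡ 3 (mod 4), a square root of 37 is 37^((47+1)/4) = 37^12 mod 47.
Repeated squaring: 37^2≡6, 37^4≡36, 37^8≡27 (mod 47).
37^12 = 37^(8+4) ≡ 32 (mod 47).
Check: 32² = 1024 ≡ 37 (mod 47). The two roots are 15 and 32.

15, 32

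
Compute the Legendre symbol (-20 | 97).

Euler's criterion: (-20/97) ≡ 77^48 (mod 97).
77^2 ≡ 12 (mod 97)
77^4 ≡ 47 (mod 97)
77^8 ≡ 75 (mod 97)
77^16 ≡ 96 (mod 97)
77^32 ≡ 1 (mod 97)
77^48 = 77^(32+16) ≡ 96 (mod 97).
Result is 96 ≡ −1, so (-20/97) = −1.

-1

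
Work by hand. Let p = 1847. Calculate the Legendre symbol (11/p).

Reciprocity: 11 ≡ 3 and 1847 ≡ 3 (mod 4), so (11/1847) = −(1847/11).
Reduce top mod 11: now compute (10/11).
Pull out 2: since 11 ≡ 3 (mod 8), (2/11) = -1.
Reciprocity: 5 ≡ 1 and 11 ≡ 3 (mod 4), so (5/11) = +(11/5).
Reduce top mod 5: now compute (1/5).
Reached (1/5) = 1. Collecting the sign flips along the way, the symbol is +1.

1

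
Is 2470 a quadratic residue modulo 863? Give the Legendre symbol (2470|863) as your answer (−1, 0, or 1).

1

First reduce: 2470 ≡ 744 (mod 863).
Pull out 2^3: since 863 ≡ 7 (mod 8), (2/863) = +1, so (2/863)^3 = +1.
Reciprocity: 93 ≡ 1 and 863 ≡ 3 (mod 4), so (93/863) = +(863/93).
Reduce top mod 93: now compute (26/93).
Pull out 2: since 93 ≡ 5 (mod 8), (2/93) = -1.
Reciprocity: 13 ≡ 1 and 93 ≡ 1 (mod 4), so (13/93) = +(93/13).
Reduce top mod 13: now compute (2/13).
Pull out 2: since 13 ≡ 5 (mod 8), (2/13) = -1.
Reached (1/13) = 1. Collecting the sign flips along the way, the symbol is +1.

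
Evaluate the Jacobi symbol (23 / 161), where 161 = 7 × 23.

0

Reciprocity: 23 ≡ 3 and 161 ≡ 1 (mod 4), so (23/161) = +(161/23).
Reduce top mod 23: now compute (0/23).
Top reduces to 0: gcd > 1, so the symbol is 0.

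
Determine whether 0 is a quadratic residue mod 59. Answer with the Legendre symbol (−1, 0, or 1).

0

Top reduces to 0: gcd > 1, so the symbol is 0.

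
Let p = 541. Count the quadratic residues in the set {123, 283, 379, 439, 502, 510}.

3

(123/541) = +1 → QR.
(283/541) = -1 → non-residue.
(379/541) = -1 → non-residue.
(439/541) = +1 → QR.
(502/541) = -1 → non-residue.
(510/541) = +1 → QR.
Total quadratic residues among the 6: 3.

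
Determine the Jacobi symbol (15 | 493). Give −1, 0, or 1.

-1

Reciprocity: 15 ≡ 3 and 493 ≡ 1 (mod 4), so (15/493) = +(493/15).
Reduce top mod 15: now compute (13/15).
Reciprocity: 13 ≡ 1 and 15 ≡ 3 (mod 4), so (13/15) = +(15/13).
Reduce top mod 13: now compute (2/13).
Pull out 2: since 13 ≡ 5 (mod 8), (2/13) = -1.
Reached (1/13) = 1. Collecting the sign flips along the way, the symbol is -1.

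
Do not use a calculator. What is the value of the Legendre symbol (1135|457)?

-1

First reduce: 1135 ≡ 221 (mod 457).
Reciprocity: 221 ≡ 1 and 457 ≡ 1 (mod 4), so (221/457) = +(457/221).
Reduce top mod 221: now compute (15/221).
Reciprocity: 15 ≡ 3 and 221 ≡ 1 (mod 4), so (15/221) = +(221/15).
Reduce top mod 15: now compute (11/15).
Reciprocity: 11 ≡ 3 and 15 ≡ 3 (mod 4), so (11/15) = −(15/11).
Reduce top mod 11: now compute (4/11).
Pull out 2^2: since 11 ≡ 3 (mod 8), (2/11) = -1, so (2/11)^2 = +1.
Reached (1/11) = 1. Collecting the sign flips along the way, the symbol is -1.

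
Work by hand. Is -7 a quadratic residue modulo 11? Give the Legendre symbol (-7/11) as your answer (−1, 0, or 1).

Euler's criterion: (-7/11) ≡ 4^5 (mod 11).
4^2 ≡ 5 (mod 11)
4^4 ≡ 3 (mod 11)
4^5 = 4^(4+1) ≡ 1 (mod 11).
Result is 1, so (-7/11) = 1.

1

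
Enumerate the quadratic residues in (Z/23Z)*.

Square k = 1,…,11 (k and 23−k give the same square):
1²=1, 2²=4, 3²=9, 4²=16, 5²≡2, 6²≡13, 7²≡3, 8²≡18, 9²≡12, 10²≡8, 11²≡6 (mod 23).
So the quadratic residues mod 23 are {1, 2, 3, 4, 6, 8, 9, 12, 13, 16, 18}.

1 2 3 4 6 8 9 12 13 16 18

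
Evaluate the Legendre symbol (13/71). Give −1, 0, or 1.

-1

Euler's criterion: (13/71) ≡ 13^35 (mod 71).
13^2 ≡ 27 (mod 71)
13^4 ≡ 19 (mod 71)
13^8 ≡ 6 (mod 71)
13^16 ≡ 36 (mod 71)
13^32 ≡ 18 (mod 71)
13^35 = 13^(32+2+1) ≡ 70 (mod 71).
Result is 70 ≡ −1, so (13/71) = −1.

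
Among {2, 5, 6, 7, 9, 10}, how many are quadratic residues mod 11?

2

(2/11) = -1 → non-residue.
(5/11) = +1 → QR.
(6/11) = -1 → non-residue.
(7/11) = -1 → non-residue.
(9/11) = +1 → QR.
(10/11) = -1 → non-residue.
Total quadratic residues among the 6: 2.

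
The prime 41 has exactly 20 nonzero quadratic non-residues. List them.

3,6,7,11,12,13,14,15,17,19,22,24,26,27,28,29,30,34,35,38

Square k = 1,…,20 (k and 41−k give the same square):
1²=1, 2²=4, 3²=9, 4²=16, 5²=25, 6²=36, 7²≡8, 8²≡23, 9²≡40, 10²≡18, 11²≡39, 12²≡21, 13²≡5, 14²≡32, 15²≡20, 16²≡10, 17²≡2, 18²≡37, 19²≡33, 20²≡31 (mod 41).
The residues are {1, 2, 4, 5, 8, 9, 10, 16, 18, 20, 21, 23, 25, 31, 32, 33, 36, 37, 39, 40}; the non-residues are the remaining 20 nonzero classes.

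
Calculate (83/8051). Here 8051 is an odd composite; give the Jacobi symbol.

0

Reciprocity: 83 ≡ 3 and 8051 ≡ 3 (mod 4), so (83/8051) = −(8051/83).
Reduce top mod 83: now compute (0/83).
Top reduces to 0: gcd > 1, so the symbol is 0.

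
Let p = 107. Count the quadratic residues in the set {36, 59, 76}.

2

(36/107) = +1 → QR.
(59/107) = -1 → non-residue.
(76/107) = +1 → QR.
Total quadratic residues among the 3: 2.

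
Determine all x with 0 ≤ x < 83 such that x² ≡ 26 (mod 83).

Since 83 ≡ 3 (mod 4), a square root of 26 is 26^((83+1)/4) = 26^21 mod 83.
Repeated squaring: 26^2≡12, 26^4≡61, 26^8≡69, 26^16≡30 (mod 83).
26^21 = 26^(16+4+1) ≡ 21 (mod 83).
Check: 21² = 441 ≡ 26 (mod 83). The two roots are 21 and 62.

21, 62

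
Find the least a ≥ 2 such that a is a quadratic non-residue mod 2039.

(2/2039) = +1, so 2 is a residue.
(3/2039) = +1, so 3 is a residue.
(4/2039) = +1, so 4 is a residue.
(5/2039) = +1, so 5 is a residue.
(6/2039) = +1, so 6 is a residue.
(7/2039) = −1, so 7 is the smallest positive non-residue mod 2039.

7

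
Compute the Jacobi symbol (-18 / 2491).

First reduce: -18 ≡ 2473 (mod 2491).
Reciprocity: 2473 ≡ 1 and 2491 ≡ 3 (mod 4), so (2473/2491) = +(2491/2473).
Reduce top mod 2473: now compute (18/2473).
Pull out 2: since 2473 ≡ 1 (mod 8), (2/2473) = +1.
Reciprocity: 9 ≡ 1 and 2473 ≡ 1 (mod 4), so (9/2473) = +(2473/9).
Reduce top mod 9: now compute (7/9).
Reciprocity: 7 ≡ 3 and 9 ≡ 1 (mod 4), so (7/9) = +(9/7).
Reduce top mod 7: now compute (2/7).
Pull out 2: since 7 ≡ 7 (mod 8), (2/7) = +1.
Reached (1/7) = 1. Collecting the sign flips along the way, the symbol is +1.

1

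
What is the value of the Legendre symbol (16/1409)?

Pull out 2^4: since 1409 ≡ 1 (mod 8), (2/1409) = +1, so (2/1409)^4 = +1.
Reached (1/1409) = 1. Collecting the sign flips along the way, the symbol is +1.

1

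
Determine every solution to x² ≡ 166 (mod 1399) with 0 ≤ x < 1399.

Since 1399 ≡ 3 (mod 4), a square root of 166 is 166^((1399+1)/4) = 166^350 mod 1399.
Repeated squaring: 166^2≡975, 166^4≡704, 166^8≡370, 166^16≡1197, 166^32≡233, 166^64≡1127, 166^128≡1236, 166^256≡1387 (mod 1399).
166^350 = 166^(256+64+16+8+4+2) ≡ 582 (mod 1399).
Check: 582² = 338724 ≡ 166 (mod 1399). The two roots are 582 and 817.

582, 817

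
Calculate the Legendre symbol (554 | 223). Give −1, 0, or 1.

-1

First reduce: 554 ≡ 108 (mod 223).
Pull out 2^2: since 223 ≡ 7 (mod 8), (2/223) = +1, so (2/223)^2 = +1.
Reciprocity: 27 ≡ 3 and 223 ≡ 3 (mod 4), so (27/223) = −(223/27).
Reduce top mod 27: now compute (7/27).
Reciprocity: 7 ≡ 3 and 27 ≡ 3 (mod 4), so (7/27) = −(27/7).
Reduce top mod 7: now compute (6/7).
Pull out 2: since 7 ≡ 7 (mod 8), (2/7) = +1.
Reciprocity: 3 ≡ 3 and 7 ≡ 3 (mod 4), so (3/7) = −(7/3).
Reduce top mod 3: now compute (1/3).
Reached (1/3) = 1. Collecting the sign flips along the way, the symbol is -1.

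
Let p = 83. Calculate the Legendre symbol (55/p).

Euler's criterion: (55/83) ≡ 55^41 (mod 83).
55^2 ≡ 37 (mod 83)
55^4 ≡ 41 (mod 83)
55^8 ≡ 21 (mod 83)
55^16 ≡ 26 (mod 83)
55^32 ≡ 12 (mod 83)
55^41 = 55^(32+8+1) ≡ 82 (mod 83).
Result is 82 ≡ −1, so (55/83) = −1.

-1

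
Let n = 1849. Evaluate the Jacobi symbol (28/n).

Pull out 2^2: since 1849 ≡ 1 (mod 8), (2/1849) = +1, so (2/1849)^2 = +1.
Reciprocity: 7 ≡ 3 and 1849 ≡ 1 (mod 4), so (7/1849) = +(1849/7).
Reduce top mod 7: now compute (1/7).
Reached (1/7) = 1. Collecting the sign flips along the way, the symbol is +1.

1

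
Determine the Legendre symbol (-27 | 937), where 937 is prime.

First reduce: -27 ≡ 910 (mod 937).
Pull out 2: since 937 ≡ 1 (mod 8), (2/937) = +1.
Reciprocity: 455 ≡ 3 and 937 ≡ 1 (mod 4), so (455/937) = +(937/455).
Reduce top mod 455: now compute (27/455).
Reciprocity: 27 ≡ 3 and 455 ≡ 3 (mod 4), so (27/455) = −(455/27).
Reduce top mod 27: now compute (23/27).
Reciprocity: 23 ≡ 3 and 27 ≡ 3 (mod 4), so (23/27) = −(27/23).
Reduce top mod 23: now compute (4/23).
Pull out 2^2: since 23 ≡ 7 (mod 8), (2/23) = +1, so (2/23)^2 = +1.
Reached (1/23) = 1. Collecting the sign flips along the way, the symbol is +1.

1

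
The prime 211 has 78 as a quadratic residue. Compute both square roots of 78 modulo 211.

Since 211 ≡ 3 (mod 4), a square root of 78 is 78^((211+1)/4) = 78^53 mod 211.
Repeated squaring: 78^2≡176, 78^4≡170, 78^8≡204, 78^16≡49, 78^32≡80 (mod 211).
78^53 = 78^(32+16+4+1) ≡ 194 (mod 211).
Check: 194² = 37636 ≡ 78 (mod 211). The two roots are 17 and 194.

17, 194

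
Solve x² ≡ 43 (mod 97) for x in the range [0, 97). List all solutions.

25, 72

97 ≡ 1 (mod 4), so we find a root by search.
Trying successive values, 25² = 625 ≡ 43 (mod 97). The other root is 97 − 25 = 72.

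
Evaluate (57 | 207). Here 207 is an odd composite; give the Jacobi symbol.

Reciprocity: 57 ≡ 1 and 207 ≡ 3 (mod 4), so (57/207) = +(207/57).
Reduce top mod 57: now compute (36/57).
Pull out 2^2: since 57 ≡ 1 (mod 8), (2/57) = +1, so (2/57)^2 = +1.
Reciprocity: 9 ≡ 1 and 57 ≡ 1 (mod 4), so (9/57) = +(57/9).
Reduce top mod 9: now compute (3/9).
Reciprocity: 3 ≡ 3 and 9 ≡ 1 (mod 4), so (3/9) = +(9/3).
Reduce top mod 3: now compute (0/3).
Top reduces to 0: gcd > 1, so the symbol is 0.

0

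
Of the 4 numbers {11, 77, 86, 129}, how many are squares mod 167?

2

(11/167) = +1 → QR.
(77/167) = +1 → QR.
(86/167) = -1 → non-residue.
(129/167) = -1 → non-residue.
Total quadratic residues among the 4: 2.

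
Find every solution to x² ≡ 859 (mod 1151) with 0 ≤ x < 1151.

534, 617

Since 1151 ≡ 3 (mod 4), a square root of 859 is 859^((1151+1)/4) = 859^288 mod 1151.
Repeated squaring: 859^2≡90, 859^4≡43, 859^8≡698, 859^16≡331, 859^32≡216, 859^64≡616, 859^128≡777, 859^256≡605 (mod 1151).
859^288 = 859^(256+32) ≡ 617 (mod 1151).
Check: 617² = 380689 ≡ 859 (mod 1151). The two roots are 534 and 617.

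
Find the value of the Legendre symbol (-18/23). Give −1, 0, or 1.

-1

First reduce: -18 ≡ 5 (mod 23).
Reciprocity: 5 ≡ 1 and 23 ≡ 3 (mod 4), so (5/23) = +(23/5).
Reduce top mod 5: now compute (3/5).
Reciprocity: 3 ≡ 3 and 5 ≡ 1 (mod 4), so (3/5) = +(5/3).
Reduce top mod 3: now compute (2/3).
Pull out 2: since 3 ≡ 3 (mod 8), (2/3) = -1.
Reached (1/3) = 1. Collecting the sign flips along the way, the symbol is -1.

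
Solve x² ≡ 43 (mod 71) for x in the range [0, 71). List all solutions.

16, 55

Since 71 ≡ 3 (mod 4), a square root of 43 is 43^((71+1)/4) = 43^18 mod 71.
Repeated squaring: 43^2≡3, 43^4≡9, 43^8≡10, 43^16≡29 (mod 71).
43^18 = 43^(16+2) ≡ 16 (mod 71).
Check: 16² = 256 ≡ 43 (mod 71). The two roots are 16 and 55.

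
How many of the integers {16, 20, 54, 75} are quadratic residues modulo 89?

(16/89) = +1 → QR.
(20/89) = +1 → QR.
(54/89) = -1 → non-residue.
(75/89) = -1 → non-residue.
Total quadratic residues among the 4: 2.

2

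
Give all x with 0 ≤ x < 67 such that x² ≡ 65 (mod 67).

20, 47

Since 67 ≡ 3 (mod 4), a square root of 65 is 65^((67+1)/4) = 65^17 mod 67.
Repeated squaring: 65^2≡4, 65^4≡16, 65^8≡55, 65^16≡10 (mod 67).
65^17 = 65^(16+1) ≡ 47 (mod 67).
Check: 47² = 2209 ≡ 65 (mod 67). The two roots are 20 and 47.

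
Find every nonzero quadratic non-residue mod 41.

Square k = 1,…,20 (k and 41−k give the same square):
1²=1, 2²=4, 3²=9, 4²=16, 5²=25, 6²=36, 7²≡8, 8²≡23, 9²≡40, 10²≡18, 11²≡39, 12²≡21, 13²≡5, 14²≡32, 15²≡20, 16²≡10, 17²≡2, 18²≡37, 19²≡33, 20²≡31 (mod 41).
The residues are {1, 2, 4, 5, 8, 9, 10, 16, 18, 20, 21, 23, 25, 31, 32, 33, 36, 37, 39, 40}; the non-residues are the remaining 20 nonzero classes.

3 6 7 11 12 13 14 15 17 19 22 24 26 27 28 29 30 34 35 38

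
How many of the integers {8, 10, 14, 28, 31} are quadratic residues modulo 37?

2

(8/37) = -1 → non-residue.
(10/37) = +1 → QR.
(14/37) = -1 → non-residue.
(28/37) = +1 → QR.
(31/37) = -1 → non-residue.
Total quadratic residues among the 5: 2.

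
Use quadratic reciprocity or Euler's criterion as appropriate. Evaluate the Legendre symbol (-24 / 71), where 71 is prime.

-1

First reduce: -24 ≡ 47 (mod 71).
Reciprocity: 47 ≡ 3 and 71 ≡ 3 (mod 4), so (47/71) = −(71/47).
Reduce top mod 47: now compute (24/47).
Pull out 2^3: since 47 ≡ 7 (mod 8), (2/47) = +1, so (2/47)^3 = +1.
Reciprocity: 3 ≡ 3 and 47 ≡ 3 (mod 4), so (3/47) = −(47/3).
Reduce top mod 3: now compute (2/3).
Pull out 2: since 3 ≡ 3 (mod 8), (2/3) = -1.
Reached (1/3) = 1. Collecting the sign flips along the way, the symbol is -1.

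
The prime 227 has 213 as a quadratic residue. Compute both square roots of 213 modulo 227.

101, 126

Since 227 ≡ 3 (mod 4), a square root of 213 is 213^((227+1)/4) = 213^57 mod 227.
Repeated squaring: 213^2≡196, 213^4≡53, 213^8≡85, 213^16≡188, 213^32≡159 (mod 227).
213^57 = 213^(32+16+8+1) ≡ 101 (mod 227).
Check: 101² = 10201 ≡ 213 (mod 227). The two roots are 101 and 126.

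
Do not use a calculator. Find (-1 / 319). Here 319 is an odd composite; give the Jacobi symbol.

First reduce: -1 ≡ 318 (mod 319).
Pull out 2: since 319 ≡ 7 (mod 8), (2/319) = +1.
Reciprocity: 159 ≡ 3 and 319 ≡ 3 (mod 4), so (159/319) = −(319/159).
Reduce top mod 159: now compute (1/159).
Reached (1/159) = 1. Collecting the sign flips along the way, the symbol is -1.

-1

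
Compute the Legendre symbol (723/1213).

Reciprocity: 723 ≡ 3 and 1213 ≡ 1 (mod 4), so (723/1213) = +(1213/723).
Reduce top mod 723: now compute (490/723).
Pull out 2: since 723 ≡ 3 (mod 8), (2/723) = -1.
Reciprocity: 245 ≡ 1 and 723 ≡ 3 (mod 4), so (245/723) = +(723/245).
Reduce top mod 245: now compute (233/245).
Reciprocity: 233 ≡ 1 and 245 ≡ 1 (mod 4), so (233/245) = +(245/233).
Reduce top mod 233: now compute (12/233).
Pull out 2^2: since 233 ≡ 1 (mod 8), (2/233) = +1, so (2/233)^2 = +1.
Reciprocity: 3 ≡ 3 and 233 ≡ 1 (mod 4), so (3/233) = +(233/3).
Reduce top mod 3: now compute (2/3).
Pull out 2: since 3 ≡ 3 (mod 8), (2/3) = -1.
Reached (1/3) = 1. Collecting the sign flips along the way, the symbol is +1.

1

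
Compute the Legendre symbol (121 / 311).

1

Euler's criterion: (121/311) ≡ 121^155 (mod 311).
121^2 ≡ 24 (mod 311)
121^4 ≡ 265 (mod 311)
121^8 ≡ 250 (mod 311)
121^16 ≡ 300 (mod 311)
121^32 ≡ 121 (mod 311)
121^64 ≡ 24 (mod 311)
121^128 ≡ 265 (mod 311)
121^155 = 121^(128+16+8+2+1) ≡ 1 (mod 311).
Result is 1, so (121/311) = 1.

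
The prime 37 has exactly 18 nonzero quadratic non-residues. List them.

2, 5, 6, 8, 13, 14, 15, 17, 18, 19, 20, 22, 23, 24, 29, 31, 32, 35

Square k = 1,…,18 (k and 37−k give the same square):
1²=1, 2²=4, 3²=9, 4²=16, 5²=25, 6²=36, 7²≡12, 8²≡27, 9²≡7, 10²≡26, 11²≡10, 12²≡33, 13²≡21, 14²≡11, 15²≡3, 16²≡34, 17²≡30, 18²≡28 (mod 37).
The residues are {1, 3, 4, 7, 9, 10, 11, 12, 16, 21, 25, 26, 27, 28, 30, 33, 34, 36}; the non-residues are the remaining 18 nonzero classes.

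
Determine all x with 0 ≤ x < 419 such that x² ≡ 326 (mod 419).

Since 419 ≡ 3 (mod 4), a square root of 326 is 326^((419+1)/4) = 326^105 mod 419.
Repeated squaring: 326^2≡269, 326^4≡293, 326^8≡373, 326^16≡21, 326^32≡22, 326^64≡65 (mod 419).
326^105 = 326^(64+32+8+1) ≡ 140 (mod 419).
Check: 140² = 19600 ≡ 326 (mod 419). The two roots are 140 and 279.

140, 279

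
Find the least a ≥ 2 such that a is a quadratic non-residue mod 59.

(2/59) = −1, so 2 is the smallest positive non-residue mod 59.

2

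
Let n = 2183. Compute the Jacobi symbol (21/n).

Reciprocity: 21 ≡ 1 and 2183 ≡ 3 (mod 4), so (21/2183) = +(2183/21).
Reduce top mod 21: now compute (20/21).
Pull out 2^2: since 21 ≡ 5 (mod 8), (2/21) = -1, so (2/21)^2 = +1.
Reciprocity: 5 ≡ 1 and 21 ≡ 1 (mod 4), so (5/21) = +(21/5).
Reduce top mod 5: now compute (1/5).
Reached (1/5) = 1. Collecting the sign flips along the way, the symbol is +1.

1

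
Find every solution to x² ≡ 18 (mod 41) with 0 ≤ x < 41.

41 ≡ 1 (mod 4), so we find a root by search.
Trying successive values, 10² = 100 ≡ 18 (mod 41). The other root is 41 − 10 = 31.

10, 31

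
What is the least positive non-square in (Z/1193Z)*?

(2/1193) = +1, so 2 is a residue.
(3/1193) = −1, so 3 is the smallest positive non-residue mod 1193.

3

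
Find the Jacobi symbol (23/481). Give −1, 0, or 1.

Reciprocity: 23 ≡ 3 and 481 ≡ 1 (mod 4), so (23/481) = +(481/23).
Reduce top mod 23: now compute (21/23).
Reciprocity: 21 ≡ 1 and 23 ≡ 3 (mod 4), so (21/23) = +(23/21).
Reduce top mod 21: now compute (2/21).
Pull out 2: since 21 ≡ 5 (mod 8), (2/21) = -1.
Reached (1/21) = 1. Collecting the sign flips along the way, the symbol is -1.

-1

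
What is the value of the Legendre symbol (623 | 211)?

First reduce: 623 ≡ 201 (mod 211).
Reciprocity: 201 ≡ 1 and 211 ≡ 3 (mod 4), so (201/211) = +(211/201).
Reduce top mod 201: now compute (10/201).
Pull out 2: since 201 ≡ 1 (mod 8), (2/201) = +1.
Reciprocity: 5 ≡ 1 and 201 ≡ 1 (mod 4), so (5/201) = +(201/5).
Reduce top mod 5: now compute (1/5).
Reached (1/5) = 1. Collecting the sign flips along the way, the symbol is +1.

1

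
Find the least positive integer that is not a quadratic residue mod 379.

(2/379) = −1, so 2 is the smallest positive non-residue mod 379.

2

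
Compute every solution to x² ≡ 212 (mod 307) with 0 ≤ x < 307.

Since 307 ≡ 3 (mod 4), a square root of 212 is 212^((307+1)/4) = 212^77 mod 307.
Repeated squaring: 212^2≡122, 212^4≡148, 212^8≡107, 212^16≡90, 212^32≡118, 212^64≡109 (mod 307).
212^77 = 212^(64+8+4+1) ≡ 121 (mod 307).
Check: 121² = 14641 ≡ 212 (mod 307). The two roots are 121 and 186.

121, 186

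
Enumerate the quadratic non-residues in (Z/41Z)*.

Square k = 1,…,20 (k and 41−k give the same square):
1²=1, 2²=4, 3²=9, 4²=16, 5²=25, 6²=36, 7²≡8, 8²≡23, 9²≡40, 10²≡18, 11²≡39, 12²≡21, 13²≡5, 14²≡32, 15²≡20, 16²≡10, 17²≡2, 18²≡37, 19²≡33, 20²≡31 (mod 41).
The residues are {1, 2, 4, 5, 8, 9, 10, 16, 18, 20, 21, 23, 25, 31, 32, 33, 36, 37, 39, 40}; the non-residues are the remaining 20 nonzero classes.

3, 6, 7, 11, 12, 13, 14, 15, 17, 19, 22, 24, 26, 27, 28, 29, 30, 34, 35, 38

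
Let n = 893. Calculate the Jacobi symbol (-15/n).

First reduce: -15 ≡ 878 (mod 893).
Pull out 2: since 893 ≡ 5 (mod 8), (2/893) = -1.
Reciprocity: 439 ≡ 3 and 893 ≡ 1 (mod 4), so (439/893) = +(893/439).
Reduce top mod 439: now compute (15/439).
Reciprocity: 15 ≡ 3 and 439 ≡ 3 (mod 4), so (15/439) = −(439/15).
Reduce top mod 15: now compute (4/15).
Pull out 2^2: since 15 ≡ 7 (mod 8), (2/15) = +1, so (2/15)^2 = +1.
Reached (1/15) = 1. Collecting the sign flips along the way, the symbol is +1.

1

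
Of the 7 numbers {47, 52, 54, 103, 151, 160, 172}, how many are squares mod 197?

(47/197) = +1 → QR.
(52/197) = -1 → non-residue.
(54/197) = +1 → QR.
(103/197) = -1 → non-residue.
(151/197) = -1 → non-residue.
(160/197) = +1 → QR.
(172/197) = +1 → QR.
Total quadratic residues among the 7: 4.

4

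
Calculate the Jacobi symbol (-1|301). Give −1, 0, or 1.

1

First reduce: -1 ≡ 300 (mod 301).
Pull out 2^2: since 301 ≡ 5 (mod 8), (2/301) = -1, so (2/301)^2 = +1.
Reciprocity: 75 ≡ 3 and 301 ≡ 1 (mod 4), so (75/301) = +(301/75).
Reduce top mod 75: now compute (1/75).
Reached (1/75) = 1. Collecting the sign flips along the way, the symbol is +1.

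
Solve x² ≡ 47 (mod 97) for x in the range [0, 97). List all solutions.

12, 85

97 ≡ 1 (mod 4), so we find a root by search.
Trying successive values, 12² = 144 ≡ 47 (mod 97). The other root is 97 − 12 = 85.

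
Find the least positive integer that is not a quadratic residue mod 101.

(2/101) = −1, so 2 is the smallest positive non-residue mod 101.

2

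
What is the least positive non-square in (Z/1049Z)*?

(2/1049) = +1, so 2 is a residue.
(3/1049) = −1, so 3 is the smallest positive non-residue mod 1049.

3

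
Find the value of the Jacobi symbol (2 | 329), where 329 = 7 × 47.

1

Pull out 2: since 329 ≡ 1 (mod 8), (2/329) = +1.
Reached (1/329) = 1. Collecting the sign flips along the way, the symbol is +1.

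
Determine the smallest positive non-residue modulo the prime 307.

2

(2/307) = −1, so 2 is the smallest positive non-residue mod 307.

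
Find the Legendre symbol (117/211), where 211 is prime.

1

Reciprocity: 117 ≡ 1 and 211 ≡ 3 (mod 4), so (117/211) = +(211/117).
Reduce top mod 117: now compute (94/117).
Pull out 2: since 117 ≡ 5 (mod 8), (2/117) = -1.
Reciprocity: 47 ≡ 3 and 117 ≡ 1 (mod 4), so (47/117) = +(117/47).
Reduce top mod 47: now compute (23/47).
Reciprocity: 23 ≡ 3 and 47 ≡ 3 (mod 4), so (23/47) = −(47/23).
Reduce top mod 23: now compute (1/23).
Reached (1/23) = 1. Collecting the sign flips along the way, the symbol is +1.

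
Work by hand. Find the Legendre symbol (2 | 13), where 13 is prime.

-1

Pull out 2: since 13 ≡ 5 (mod 8), (2/13) = -1.
Reached (1/13) = 1. Collecting the sign flips along the way, the symbol is -1.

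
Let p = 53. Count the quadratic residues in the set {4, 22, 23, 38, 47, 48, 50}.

3

(4/53) = +1 → QR.
(22/53) = -1 → non-residue.
(23/53) = -1 → non-residue.
(38/53) = +1 → QR.
(47/53) = +1 → QR.
(48/53) = -1 → non-residue.
(50/53) = -1 → non-residue.
Total quadratic residues among the 7: 3.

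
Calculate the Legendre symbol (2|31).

Euler's criterion: (2/31) ≡ 2^15 (mod 31).
2^2 ≡ 4 (mod 31)
2^4 ≡ 16 (mod 31)
2^8 ≡ 8 (mod 31)
2^15 = 2^(8+4+2+1) ≡ 1 (mod 31).
Result is 1, so (2/31) = 1.

1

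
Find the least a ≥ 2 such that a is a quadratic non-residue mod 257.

3

(2/257) = +1, so 2 is a residue.
(3/257) = −1, so 3 is the smallest positive non-residue mod 257.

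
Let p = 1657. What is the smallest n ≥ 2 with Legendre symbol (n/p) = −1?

5

(2/1657) = +1, so 2 is a residue.
(3/1657) = +1, so 3 is a residue.
(4/1657) = +1, so 4 is a residue.
(5/1657) = −1, so 5 is the smallest positive non-residue mod 1657.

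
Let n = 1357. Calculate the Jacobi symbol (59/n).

Reciprocity: 59 ≡ 3 and 1357 ≡ 1 (mod 4), so (59/1357) = +(1357/59).
Reduce top mod 59: now compute (0/59).
Top reduces to 0: gcd > 1, so the symbol is 0.

0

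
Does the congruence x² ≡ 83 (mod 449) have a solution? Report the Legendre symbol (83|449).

Reciprocity: 83 ≡ 3 and 449 ≡ 1 (mod 4), so (83/449) = +(449/83).
Reduce top mod 83: now compute (34/83).
Pull out 2: since 83 ≡ 3 (mod 8), (2/83) = -1.
Reciprocity: 17 ≡ 1 and 83 ≡ 3 (mod 4), so (17/83) = +(83/17).
Reduce top mod 17: now compute (15/17).
Reciprocity: 15 ≡ 3 and 17 ≡ 1 (mod 4), so (15/17) = +(17/15).
Reduce top mod 15: now compute (2/15).
Pull out 2: since 15 ≡ 7 (mod 8), (2/15) = +1.
Reached (1/15) = 1. Collecting the sign flips along the way, the symbol is -1.

-1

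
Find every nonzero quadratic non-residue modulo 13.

2,5,6,7,8,11

Square k = 1,…,6 (k and 13−k give the same square):
1²=1, 2²=4, 3²=9, 4²≡3, 5²≡12, 6²≡10 (mod 13).
The residues are {1, 3, 4, 9, 10, 12}; the non-residues are the remaining 6 nonzero classes.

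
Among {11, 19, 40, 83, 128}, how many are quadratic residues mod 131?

(11/131) = +1 → QR.
(19/131) = -1 → non-residue.
(40/131) = -1 → non-residue.
(83/131) = -1 → non-residue.
(128/131) = -1 → non-residue.
Total quadratic residues among the 5: 1.

1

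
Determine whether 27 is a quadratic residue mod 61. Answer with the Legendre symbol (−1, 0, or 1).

1

Euler's criterion: (27/61) ≡ 27^30 (mod 61).
27^2 ≡ 58 (mod 61)
27^4 ≡ 9 (mod 61)
27^8 ≡ 20 (mod 61)
27^16 ≡ 34 (mod 61)
27^30 = 27^(16+8+4+2) ≡ 1 (mod 61).
Result is 1, so (27/61) = 1.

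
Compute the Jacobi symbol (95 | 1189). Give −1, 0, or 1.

Reciprocity: 95 ≡ 3 and 1189 ≡ 1 (mod 4), so (95/1189) = +(1189/95).
Reduce top mod 95: now compute (49/95).
Reciprocity: 49 ≡ 1 and 95 ≡ 3 (mod 4), so (49/95) = +(95/49).
Reduce top mod 49: now compute (46/49).
Pull out 2: since 49 ≡ 1 (mod 8), (2/49) = +1.
Reciprocity: 23 ≡ 3 and 49 ≡ 1 (mod 4), so (23/49) = +(49/23).
Reduce top mod 23: now compute (3/23).
Reciprocity: 3 ≡ 3 and 23 ≡ 3 (mod 4), so (3/23) = −(23/3).
Reduce top mod 3: now compute (2/3).
Pull out 2: since 3 ≡ 3 (mod 8), (2/3) = -1.
Reached (1/3) = 1. Collecting the sign flips along the way, the symbol is +1.

1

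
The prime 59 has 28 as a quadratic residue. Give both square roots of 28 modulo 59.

Since 59 ≡ 3 (mod 4), a square root of 28 is 28^((59+1)/4) = 28^15 mod 59.
Repeated squaring: 28^2≡17, 28^4≡53, 28^8≡36 (mod 59).
28^15 = 28^(8+4+2+1) ≡ 21 (mod 59).
Check: 21² = 441 ≡ 28 (mod 59). The two roots are 21 and 38.

21, 38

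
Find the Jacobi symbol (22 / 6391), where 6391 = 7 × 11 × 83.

Pull out 2: since 6391 ≡ 7 (mod 8), (2/6391) = +1.
Reciprocity: 11 ≡ 3 and 6391 ≡ 3 (mod 4), so (11/6391) = −(6391/11).
Reduce top mod 11: now compute (0/11).
Top reduces to 0: gcd > 1, so the symbol is 0.

0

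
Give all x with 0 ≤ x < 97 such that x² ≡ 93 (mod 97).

44, 53

97 ≡ 1 (mod 4), so we find a root by search.
Trying successive values, 44² = 1936 ≡ 93 (mod 97). The other root is 97 − 44 = 53.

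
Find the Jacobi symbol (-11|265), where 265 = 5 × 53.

First reduce: -11 ≡ 254 (mod 265).
Pull out 2: since 265 ≡ 1 (mod 8), (2/265) = +1.
Reciprocity: 127 ≡ 3 and 265 ≡ 1 (mod 4), so (127/265) = +(265/127).
Reduce top mod 127: now compute (11/127).
Reciprocity: 11 ≡ 3 and 127 ≡ 3 (mod 4), so (11/127) = −(127/11).
Reduce top mod 11: now compute (6/11).
Pull out 2: since 11 ≡ 3 (mod 8), (2/11) = -1.
Reciprocity: 3 ≡ 3 and 11 ≡ 3 (mod 4), so (3/11) = −(11/3).
Reduce top mod 3: now compute (2/3).
Pull out 2: since 3 ≡ 3 (mod 8), (2/3) = -1.
Reached (1/3) = 1. Collecting the sign flips along the way, the symbol is +1.

1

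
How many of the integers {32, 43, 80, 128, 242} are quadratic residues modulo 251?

1

(32/251) = -1 → non-residue.
(43/251) = -1 → non-residue.
(80/251) = +1 → QR.
(128/251) = -1 → non-residue.
(242/251) = -1 → non-residue.
Total quadratic residues among the 5: 1.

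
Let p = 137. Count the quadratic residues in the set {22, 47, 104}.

(22/137) = +1 → QR.
(47/137) = -1 → non-residue.
(104/137) = -1 → non-residue.
Total quadratic residues among the 3: 1.

1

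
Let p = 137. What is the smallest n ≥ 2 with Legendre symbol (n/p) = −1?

(2/137) = +1, so 2 is a residue.
(3/137) = −1, so 3 is the smallest positive non-residue mod 137.

3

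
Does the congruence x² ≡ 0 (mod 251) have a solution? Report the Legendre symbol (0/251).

Top reduces to 0: gcd > 1, so the symbol is 0.

0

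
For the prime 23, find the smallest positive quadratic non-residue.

5

(2/23) = +1, so 2 is a residue.
(3/23) = +1, so 3 is a residue.
(4/23) = +1, so 4 is a residue.
(5/23) = −1, so 5 is the smallest positive non-residue mod 23.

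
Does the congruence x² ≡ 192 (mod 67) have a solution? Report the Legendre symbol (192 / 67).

-1

First reduce: 192 ≡ 58 (mod 67).
Pull out 2: since 67 ≡ 3 (mod 8), (2/67) = -1.
Reciprocity: 29 ≡ 1 and 67 ≡ 3 (mod 4), so (29/67) = +(67/29).
Reduce top mod 29: now compute (9/29).
Reciprocity: 9 ≡ 1 and 29 ≡ 1 (mod 4), so (9/29) = +(29/9).
Reduce top mod 9: now compute (2/9).
Pull out 2: since 9 ≡ 1 (mod 8), (2/9) = +1.
Reached (1/9) = 1. Collecting the sign flips along the way, the symbol is -1.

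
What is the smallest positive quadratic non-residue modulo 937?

(2/937) = +1, so 2 is a residue.
(3/937) = +1, so 3 is a residue.
(4/937) = +1, so 4 is a residue.
(5/937) = −1, so 5 is the smallest positive non-residue mod 937.

5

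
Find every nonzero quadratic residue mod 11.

Square k = 1,…,5 (k and 11−k give the same square):
1²=1, 2²=4, 3²=9, 4²≡5, 5²≡3 (mod 11).
So the quadratic residues mod 11 are {1, 3, 4, 5, 9}.

1, 3, 4, 5, 9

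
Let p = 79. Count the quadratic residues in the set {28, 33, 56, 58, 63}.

0

(28/79) = -1 → non-residue.
(33/79) = -1 → non-residue.
(56/79) = -1 → non-residue.
(58/79) = -1 → non-residue.
(63/79) = -1 → non-residue.
Total quadratic residues among the 5: 0.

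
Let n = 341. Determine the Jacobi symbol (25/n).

1

Reciprocity: 25 ≡ 1 and 341 ≡ 1 (mod 4), so (25/341) = +(341/25).
Reduce top mod 25: now compute (16/25).
Pull out 2^4: since 25 ≡ 1 (mod 8), (2/25) = +1, so (2/25)^4 = +1.
Reached (1/25) = 1. Collecting the sign flips along the way, the symbol is +1.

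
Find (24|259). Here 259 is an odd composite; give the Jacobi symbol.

Pull out 2^3: since 259 ≡ 3 (mod 8), (2/259) = -1, so (2/259)^3 = -1.
Reciprocity: 3 ≡ 3 and 259 ≡ 3 (mod 4), so (3/259) = −(259/3).
Reduce top mod 3: now compute (1/3).
Reached (1/3) = 1. Collecting the sign flips along the way, the symbol is +1.

1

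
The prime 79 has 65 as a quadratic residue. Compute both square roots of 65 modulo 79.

12, 67

Since 79 ≡ 3 (mod 4), a square root of 65 is 65^((79+1)/4) = 65^20 mod 79.
Repeated squaring: 65^2≡38, 65^4≡22, 65^8≡10, 65^16≡21 (mod 79).
65^20 = 65^(16+4) ≡ 67 (mod 79).
Check: 67² = 4489 ≡ 65 (mod 79). The two roots are 12 and 67.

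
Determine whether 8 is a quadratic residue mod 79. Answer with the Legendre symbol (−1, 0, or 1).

1

Pull out 2^3: since 79 ≡ 7 (mod 8), (2/79) = +1, so (2/79)^3 = +1.
Reached (1/79) = 1. Collecting the sign flips along the way, the symbol is +1.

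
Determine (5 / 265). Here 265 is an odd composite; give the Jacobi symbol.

Reciprocity: 5 ≡ 1 and 265 ≡ 1 (mod 4), so (5/265) = +(265/5).
Reduce top mod 5: now compute (0/5).
Top reduces to 0: gcd > 1, so the symbol is 0.

0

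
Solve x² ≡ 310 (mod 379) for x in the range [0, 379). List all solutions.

61, 318

Since 379 ≡ 3 (mod 4), a square root of 310 is 310^((379+1)/4) = 310^95 mod 379.
Repeated squaring: 310^2≡213, 310^4≡268, 310^8≡193, 310^16≡107, 310^32≡79, 310^64≡177 (mod 379).
310^95 = 310^(64+16+8+4+2+1) ≡ 61 (mod 379).
Check: 61² = 3721 ≡ 310 (mod 379). The two roots are 61 and 318.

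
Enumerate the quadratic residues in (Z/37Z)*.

1, 3, 4, 7, 9, 10, 11, 12, 16, 21, 25, 26, 27, 28, 30, 33, 34, 36

Square k = 1,…,18 (k and 37−k give the same square):
1²=1, 2²=4, 3²=9, 4²=16, 5²=25, 6²=36, 7²≡12, 8²≡27, 9²≡7, 10²≡26, 11²≡10, 12²≡33, 13²≡21, 14²≡11, 15²≡3, 16²≡34, 17²≡30, 18²≡28 (mod 37).
So the quadratic residues mod 37 are {1, 3, 4, 7, 9, 10, 11, 12, 16, 21, 25, 26, 27, 28, 30, 33, 34, 36}.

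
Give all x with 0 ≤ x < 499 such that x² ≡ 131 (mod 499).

Since 499 ≡ 3 (mod 4), a square root of 131 is 131^((499+1)/4) = 131^125 mod 499.
Repeated squaring: 131^2≡195, 131^4≡101, 131^8≡221, 131^16≡438, 131^32≡228, 131^64≡88 (mod 499).
131^125 = 131^(64+32+16+8+4+1) ≡ 247 (mod 499).
Check: 247² = 61009 ≡ 131 (mod 499). The two roots are 247 and 252.

247, 252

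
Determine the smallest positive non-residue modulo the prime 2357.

(2/2357) = −1, so 2 is the smallest positive non-residue mod 2357.

2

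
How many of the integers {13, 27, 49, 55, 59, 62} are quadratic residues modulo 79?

(13/79) = +1 → QR.
(27/79) = -1 → non-residue.
(49/79) = +1 → QR.
(55/79) = +1 → QR.
(59/79) = -1 → non-residue.
(62/79) = +1 → QR.
Total quadratic residues among the 6: 4.

4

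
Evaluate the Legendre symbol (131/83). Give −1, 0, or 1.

Euler's criterion: (131/83) ≡ 48^41 (mod 83).
48^2 ≡ 63 (mod 83)
48^4 ≡ 68 (mod 83)
48^8 ≡ 59 (mod 83)
48^16 ≡ 78 (mod 83)
48^32 ≡ 25 (mod 83)
48^41 = 48^(32+8+1) ≡ 1 (mod 83).
Result is 1, so (131/83) = 1.

1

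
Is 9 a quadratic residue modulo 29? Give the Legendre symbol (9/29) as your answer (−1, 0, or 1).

Euler's criterion: (9/29) ≡ 9^14 (mod 29).
9^2 ≡ 23 (mod 29)
9^4 ≡ 7 (mod 29)
9^8 ≡ 20 (mod 29)
9^14 = 9^(8+4+2) ≡ 1 (mod 29).
Result is 1, so (9/29) = 1.

1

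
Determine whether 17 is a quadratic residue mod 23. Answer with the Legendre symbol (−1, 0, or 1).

Euler's criterion: (17/23) ≡ 17^11 (mod 23).
17^2 ≡ 13 (mod 23)
17^4 ≡ 8 (mod 23)
17^8 ≡ 18 (mod 23)
17^11 = 17^(8+2+1) ≡ 22 (mod 23).
Result is 22 ≡ −1, so (17/23) = −1.

-1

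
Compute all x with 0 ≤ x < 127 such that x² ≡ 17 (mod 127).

Since 127 ≡ 3 (mod 4), a square root of 17 is 17^((127+1)/4) = 17^32 mod 127.
Repeated squaring: 17^2≡35, 17^4≡82, 17^8≡120, 17^16≡49, 17^32≡115 (mod 127).
17^32 = 17^(32) ≡ 115 (mod 127).
Check: 115² = 13225 ≡ 17 (mod 127). The two roots are 12 and 115.

12, 115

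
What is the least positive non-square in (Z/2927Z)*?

5

(2/2927) = +1, so 2 is a residue.
(3/2927) = +1, so 3 is a residue.
(4/2927) = +1, so 4 is a residue.
(5/2927) = −1, so 5 is the smallest positive non-residue mod 2927.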